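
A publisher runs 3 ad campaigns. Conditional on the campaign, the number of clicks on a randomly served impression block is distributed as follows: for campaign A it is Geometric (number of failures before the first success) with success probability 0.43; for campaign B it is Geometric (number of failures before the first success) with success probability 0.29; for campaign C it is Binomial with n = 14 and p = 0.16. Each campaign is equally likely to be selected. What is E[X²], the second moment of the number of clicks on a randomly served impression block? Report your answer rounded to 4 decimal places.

8.7252

For each component E[X²] = Var + (mean)², giving A: 4.83991; B: 14.4364; C: 6.8992.
Overall E[X²] = 0.333333·4.83991 + 0.333333·14.4364 + 0.333333·6.8992 = 8.72517.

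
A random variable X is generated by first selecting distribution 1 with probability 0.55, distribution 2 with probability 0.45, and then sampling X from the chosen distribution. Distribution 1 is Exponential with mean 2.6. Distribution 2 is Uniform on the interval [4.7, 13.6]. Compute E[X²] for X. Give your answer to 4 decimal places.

48.0815

For each component E[X²] = Var + (mean)², giving 1: 13.52; 2: 90.3233.
Overall E[X²] = 0.55·13.52 + 0.45·90.3233 = 48.0815.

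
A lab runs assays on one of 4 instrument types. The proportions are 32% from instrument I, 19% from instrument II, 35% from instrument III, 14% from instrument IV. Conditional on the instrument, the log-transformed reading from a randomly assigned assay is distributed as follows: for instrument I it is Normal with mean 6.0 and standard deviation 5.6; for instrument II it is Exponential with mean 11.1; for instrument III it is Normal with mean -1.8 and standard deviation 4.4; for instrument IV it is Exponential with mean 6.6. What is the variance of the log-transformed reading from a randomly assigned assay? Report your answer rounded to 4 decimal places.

69.7935

Per component, I: μ=6, E[X²]=67.36; II: μ=11.1, E[X²]=246.42; III: μ=-1.8, E[X²]=22.6; IV: μ=6.6, E[X²]=87.12.
E[X] = 0.32·6 + 0.19·11.1 + 0.35·-1.8 + 0.14·6.6 = 4.323.
E[X²] = 0.32·67.36 + 0.19·246.42 + 0.35·22.6 + 0.14·87.12 = 88.4818.
Var(X) = E[X²] − (E[X])² = 88.4818 − 18.6883 = 69.7935.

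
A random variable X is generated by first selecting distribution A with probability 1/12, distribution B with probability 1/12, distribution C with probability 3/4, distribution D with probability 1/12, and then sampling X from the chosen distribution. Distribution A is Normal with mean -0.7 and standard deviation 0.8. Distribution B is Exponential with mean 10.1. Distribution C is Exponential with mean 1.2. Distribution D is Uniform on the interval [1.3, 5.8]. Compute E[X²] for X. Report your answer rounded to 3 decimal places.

20.447

For each component E[X²] = Var + (mean)², giving A: 1.13; B: 204.02; C: 2.88; D: 14.29.
Overall E[X²] = 0.0833333·1.13 + 0.0833333·204.02 + 0.75·2.88 + 0.0833333·14.29 = 20.4467.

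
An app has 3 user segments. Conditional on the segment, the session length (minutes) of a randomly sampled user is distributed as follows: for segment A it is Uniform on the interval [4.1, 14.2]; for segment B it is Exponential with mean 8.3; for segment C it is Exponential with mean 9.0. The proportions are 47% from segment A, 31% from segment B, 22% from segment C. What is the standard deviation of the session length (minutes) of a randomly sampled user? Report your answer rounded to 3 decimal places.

Per component, A: μ=9.15, E[X²]=92.2233; B: μ=8.3, E[X²]=137.78; C: μ=9, E[X²]=162.
E[X] = 0.47·9.15 + 0.31·8.3 + 0.22·9 = 8.8535.
E[X²] = 0.47·92.2233 + 0.31·137.78 + 0.22·162 = 121.697.
Var(X) = E[X²] − (E[X])² = 121.697 − 78.3845 = 43.3123.
SD(X) = √43.3123 = 6.58121.

6.581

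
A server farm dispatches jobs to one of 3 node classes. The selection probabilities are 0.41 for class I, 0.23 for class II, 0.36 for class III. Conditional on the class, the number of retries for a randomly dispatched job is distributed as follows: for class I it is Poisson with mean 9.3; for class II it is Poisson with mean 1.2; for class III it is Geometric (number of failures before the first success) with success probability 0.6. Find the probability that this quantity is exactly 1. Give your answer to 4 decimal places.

Conditional on each class, P(X = 1): I: 0.000850245; II: 0.361433; III: 0.24.
By total probability, P(X = 1) = 0.41·0.000850245 + 0.23·0.361433 + 0.36·0.24 = 0.169878.

0.1699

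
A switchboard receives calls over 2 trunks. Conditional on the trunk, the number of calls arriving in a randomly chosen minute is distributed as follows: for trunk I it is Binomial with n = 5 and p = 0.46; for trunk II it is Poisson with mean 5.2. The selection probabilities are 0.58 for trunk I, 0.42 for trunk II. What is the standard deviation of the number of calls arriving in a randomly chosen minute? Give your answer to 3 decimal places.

2.226

Per component, I: μ=2.3, E[X²]=6.532; II: μ=5.2, E[X²]=32.24.
E[X] = 0.58·2.3 + 0.42·5.2 = 3.518.
E[X²] = 0.58·6.532 + 0.42·32.24 = 17.3294.
Var(X) = E[X²] − (E[X])² = 17.3294 − 12.3763 = 4.95304.
SD(X) = √4.95304 = 2.22554.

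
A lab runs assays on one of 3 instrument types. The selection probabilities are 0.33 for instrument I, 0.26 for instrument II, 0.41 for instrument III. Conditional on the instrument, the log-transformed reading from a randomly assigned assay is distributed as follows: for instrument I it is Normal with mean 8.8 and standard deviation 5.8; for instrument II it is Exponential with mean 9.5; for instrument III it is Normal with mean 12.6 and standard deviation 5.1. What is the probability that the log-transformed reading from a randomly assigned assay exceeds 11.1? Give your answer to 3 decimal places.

0.447

Conditional on each instrument, P(X > 11.1): I: 0.345849; II: 0.310857; III: 0.615666.
By total probability, P(X > 11.1) = 0.33·0.345849 + 0.26·0.310857 + 0.41·0.615666 = 0.447376.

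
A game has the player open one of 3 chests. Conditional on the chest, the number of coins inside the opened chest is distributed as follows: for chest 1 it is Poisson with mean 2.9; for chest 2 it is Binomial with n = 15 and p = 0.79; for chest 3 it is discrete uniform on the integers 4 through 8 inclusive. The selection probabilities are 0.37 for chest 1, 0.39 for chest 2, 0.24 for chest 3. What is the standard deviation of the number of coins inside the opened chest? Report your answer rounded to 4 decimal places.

4.2590

Per component, 1: μ=2.9, E[X²]=11.31; 2: μ=11.85, E[X²]=142.911; 3: μ=6, E[X²]=38.
E[X] = 0.37·2.9 + 0.39·11.85 + 0.24·6 = 7.1345.
E[X²] = 0.37·11.31 + 0.39·142.911 + 0.24·38 = 69.04.
Var(X) = E[X²] − (E[X])² = 69.04 − 50.9011 = 18.1389.
SD(X) = √18.1389 = 4.25898.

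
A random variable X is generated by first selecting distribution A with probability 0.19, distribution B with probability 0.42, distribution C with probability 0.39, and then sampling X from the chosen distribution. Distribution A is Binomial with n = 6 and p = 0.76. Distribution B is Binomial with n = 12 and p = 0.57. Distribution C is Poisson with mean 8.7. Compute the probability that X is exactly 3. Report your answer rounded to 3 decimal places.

Conditional on each component, P(X = 3): A: 0.121368; B: 0.0204769; C: 0.0182829.
By total probability, P(X = 3) = 0.19·0.121368 + 0.42·0.0204769 + 0.39·0.0182829 = 0.0387905.

0.039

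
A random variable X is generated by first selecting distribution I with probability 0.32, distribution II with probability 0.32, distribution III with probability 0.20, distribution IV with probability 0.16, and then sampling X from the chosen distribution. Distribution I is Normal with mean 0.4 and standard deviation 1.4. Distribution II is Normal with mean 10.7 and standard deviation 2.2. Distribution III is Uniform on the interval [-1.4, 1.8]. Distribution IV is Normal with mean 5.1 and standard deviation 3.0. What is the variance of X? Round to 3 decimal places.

25.214

Per component, I: μ=0.4, E[X²]=2.12; II: μ=10.7, E[X²]=119.33; III: μ=0.2, E[X²]=0.893333; IV: μ=5.1, E[X²]=35.01.
E[X] = 0.32·0.4 + 0.32·10.7 + 0.2·0.2 + 0.16·5.1 = 4.408.
E[X²] = 0.32·2.12 + 0.32·119.33 + 0.2·0.893333 + 0.16·35.01 = 44.6443.
Var(X) = E[X²] − (E[X])² = 44.6443 − 19.4305 = 25.2138.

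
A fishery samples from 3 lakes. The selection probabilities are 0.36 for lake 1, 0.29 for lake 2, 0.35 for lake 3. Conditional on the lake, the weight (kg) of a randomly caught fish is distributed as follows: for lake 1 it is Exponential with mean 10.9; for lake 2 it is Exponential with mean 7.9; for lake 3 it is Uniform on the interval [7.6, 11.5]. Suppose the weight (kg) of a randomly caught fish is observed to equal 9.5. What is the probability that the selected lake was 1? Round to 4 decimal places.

Likelihoods f(9.5 | ·): 1: 0.038376; 2: 0.0380295; 3: 0.25641.
Posterior ∝ prior × likelihood. Numerator for 1: 0.36·0.038376 = 0.0138154.
Normalizing constant: 0.36·0.038376 + 0.29·0.0380295 + 0.35·0.25641 = 0.114587.
P(1 | observation) = 0.0138154 / 0.114587 = 0.120566.

0.1206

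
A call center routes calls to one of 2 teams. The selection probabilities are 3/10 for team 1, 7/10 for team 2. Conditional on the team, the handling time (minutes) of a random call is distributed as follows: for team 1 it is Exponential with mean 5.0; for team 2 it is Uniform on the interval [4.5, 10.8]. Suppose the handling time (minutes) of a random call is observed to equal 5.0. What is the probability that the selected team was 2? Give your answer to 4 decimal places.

0.8343

Likelihoods f(5.0 | ·): 1: 0.0735759; 2: 0.15873.
Posterior ∝ prior × likelihood. Numerator for 2: 0.7·0.15873 = 0.111111.
Normalizing constant: 0.3·0.0735759 + 0.7·0.15873 = 0.133184.
P(2 | observation) = 0.111111 / 0.133184 = 0.834268.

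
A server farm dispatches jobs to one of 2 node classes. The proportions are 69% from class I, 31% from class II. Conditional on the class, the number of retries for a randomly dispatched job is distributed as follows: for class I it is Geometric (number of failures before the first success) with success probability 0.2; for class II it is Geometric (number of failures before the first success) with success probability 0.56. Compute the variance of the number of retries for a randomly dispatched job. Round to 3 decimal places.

Per component, I: μ=4, E[X²]=36; II: μ=0.785714, E[X²]=2.02041.
E[X] = 0.69·4 + 0.31·0.785714 = 3.00357.
E[X²] = 0.69·36 + 0.31·2.02041 = 25.4663.
Var(X) = E[X²] − (E[X])² = 25.4663 − 9.02144 = 16.4449.

16.445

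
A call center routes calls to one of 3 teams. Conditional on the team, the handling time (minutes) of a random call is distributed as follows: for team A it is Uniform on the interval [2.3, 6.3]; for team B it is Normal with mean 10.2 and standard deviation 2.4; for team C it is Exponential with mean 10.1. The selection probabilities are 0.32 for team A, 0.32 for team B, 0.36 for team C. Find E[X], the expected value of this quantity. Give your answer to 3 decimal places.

8.276

Component means — A: 4.3; B: 10.2; C: 10.1.
E[X] = 0.32·4.3 + 0.32·10.2 + 0.36·10.1 = 8.276.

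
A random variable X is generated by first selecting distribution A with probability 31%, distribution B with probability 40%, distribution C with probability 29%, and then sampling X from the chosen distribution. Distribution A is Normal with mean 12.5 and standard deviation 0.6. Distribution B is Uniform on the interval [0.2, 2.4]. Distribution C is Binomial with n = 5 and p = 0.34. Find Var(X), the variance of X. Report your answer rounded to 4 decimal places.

26.6574

Per component, A: μ=12.5, E[X²]=156.61; B: μ=1.3, E[X²]=2.09333; C: μ=1.7, E[X²]=4.012.
E[X] = 0.31·12.5 + 0.4·1.3 + 0.29·1.7 = 4.888.
E[X²] = 0.31·156.61 + 0.4·2.09333 + 0.29·4.012 = 50.5499.
Var(X) = E[X²] − (E[X])² = 50.5499 − 23.8925 = 26.6574.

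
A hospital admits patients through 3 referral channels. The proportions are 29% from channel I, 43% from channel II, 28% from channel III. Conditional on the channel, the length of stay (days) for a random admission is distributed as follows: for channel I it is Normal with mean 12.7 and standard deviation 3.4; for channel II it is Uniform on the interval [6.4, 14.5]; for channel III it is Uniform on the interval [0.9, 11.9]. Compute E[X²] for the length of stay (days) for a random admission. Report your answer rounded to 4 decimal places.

113.7267

For each component E[X²] = Var + (mean)², giving I: 172.85; II: 114.67; III: 51.0433.
Overall E[X²] = 0.29·172.85 + 0.43·114.67 + 0.28·51.0433 = 113.727.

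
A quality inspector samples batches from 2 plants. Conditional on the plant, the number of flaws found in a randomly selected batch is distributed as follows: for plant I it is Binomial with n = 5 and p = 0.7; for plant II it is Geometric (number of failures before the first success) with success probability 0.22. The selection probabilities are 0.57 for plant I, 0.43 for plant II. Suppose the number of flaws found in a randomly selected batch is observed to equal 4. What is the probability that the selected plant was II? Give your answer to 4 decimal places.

Likelihoods P(X=4 | ·): I: 0.36015; II: 0.0814331.
Posterior ∝ prior × likelihood. Numerator for II: 0.43·0.0814331 = 0.0350162.
Normalizing constant: 0.57·0.36015 + 0.43·0.0814331 = 0.240302.
P(II | observation) = 0.0350162 / 0.240302 = 0.145718.

0.1457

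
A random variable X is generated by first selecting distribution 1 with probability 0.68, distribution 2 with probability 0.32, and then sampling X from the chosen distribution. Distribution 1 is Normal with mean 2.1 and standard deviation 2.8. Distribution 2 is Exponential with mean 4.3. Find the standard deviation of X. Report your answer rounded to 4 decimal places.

Per component, 1: μ=2.1, E[X²]=12.25; 2: μ=4.3, E[X²]=36.98.
E[X] = 0.68·2.1 + 0.32·4.3 = 2.804.
E[X²] = 0.68·12.25 + 0.32·36.98 = 20.1636.
Var(X) = E[X²] − (E[X])² = 20.1636 − 7.86242 = 12.3012.
SD(X) = √12.3012 = 3.5073.

3.5073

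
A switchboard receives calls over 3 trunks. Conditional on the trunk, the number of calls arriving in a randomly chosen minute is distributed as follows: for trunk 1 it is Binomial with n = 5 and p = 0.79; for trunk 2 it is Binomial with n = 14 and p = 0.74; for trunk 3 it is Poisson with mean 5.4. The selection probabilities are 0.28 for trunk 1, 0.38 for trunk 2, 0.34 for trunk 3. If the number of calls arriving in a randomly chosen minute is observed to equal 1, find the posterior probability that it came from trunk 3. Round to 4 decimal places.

0.7940

Likelihoods P(X=1 | ·): 1: 0.007682; 2: 2.57047e-07; 3: 0.0243895.
Posterior ∝ prior × likelihood. Numerator for 3: 0.34·0.0243895 = 0.00829244.
Normalizing constant: 0.28·0.007682 + 0.38·2.57047e-07 + 0.34·0.0243895 = 0.0104435.
P(3 | observation) = 0.00829244 / 0.0104435 = 0.794029.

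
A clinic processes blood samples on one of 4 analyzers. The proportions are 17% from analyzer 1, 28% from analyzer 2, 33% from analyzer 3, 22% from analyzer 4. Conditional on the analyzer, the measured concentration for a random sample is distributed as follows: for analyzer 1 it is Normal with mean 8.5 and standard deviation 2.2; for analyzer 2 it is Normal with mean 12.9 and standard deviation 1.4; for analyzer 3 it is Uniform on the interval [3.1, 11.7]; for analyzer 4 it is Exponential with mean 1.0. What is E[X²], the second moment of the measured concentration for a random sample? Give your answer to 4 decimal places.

For each component E[X²] = Var + (mean)², giving 1: 77.09; 2: 168.37; 3: 60.9233; 4: 2.
Overall E[X²] = 0.17·77.09 + 0.28·168.37 + 0.33·60.9233 + 0.22·2 = 80.7936.

80.7936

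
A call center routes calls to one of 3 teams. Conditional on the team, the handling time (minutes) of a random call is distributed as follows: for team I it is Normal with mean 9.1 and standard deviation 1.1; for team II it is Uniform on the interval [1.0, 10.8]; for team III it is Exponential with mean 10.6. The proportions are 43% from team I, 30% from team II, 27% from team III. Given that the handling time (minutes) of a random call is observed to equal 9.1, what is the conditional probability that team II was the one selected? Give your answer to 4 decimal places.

Likelihoods f(9.1 | ·): I: 0.362675; II: 0.102041; III: 0.0399813.
Posterior ∝ prior × likelihood. Numerator for II: 0.3·0.102041 = 0.0306122.
Normalizing constant: 0.43·0.362675 + 0.3·0.102041 + 0.27·0.0399813 = 0.197357.
P(II | observation) = 0.0306122 / 0.197357 = 0.155111.

0.1551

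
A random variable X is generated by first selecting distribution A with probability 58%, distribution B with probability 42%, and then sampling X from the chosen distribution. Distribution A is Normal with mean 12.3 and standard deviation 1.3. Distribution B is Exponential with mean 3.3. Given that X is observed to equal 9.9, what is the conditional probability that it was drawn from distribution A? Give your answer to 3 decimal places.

Likelihoods f(9.9 | ·): A: 0.05583; B: 0.015087.
Posterior ∝ prior × likelihood. Numerator for A: 0.58·0.05583 = 0.0323814.
Normalizing constant: 0.58·0.05583 + 0.42·0.015087 = 0.0387179.
P(A | observation) = 0.0323814 / 0.0387179 = 0.836341.

0.836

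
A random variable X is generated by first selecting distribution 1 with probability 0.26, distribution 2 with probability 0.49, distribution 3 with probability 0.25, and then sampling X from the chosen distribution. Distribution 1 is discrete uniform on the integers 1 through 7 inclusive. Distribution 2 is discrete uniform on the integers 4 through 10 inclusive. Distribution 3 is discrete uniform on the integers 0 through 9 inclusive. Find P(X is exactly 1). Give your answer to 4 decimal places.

0.0621

Conditional on each component, P(X = 1): 1: 0.142857; 2: 0; 3: 0.1.
By total probability, P(X = 1) = 0.26·0.142857 + 0.49·0 + 0.25·0.1 = 0.0621429.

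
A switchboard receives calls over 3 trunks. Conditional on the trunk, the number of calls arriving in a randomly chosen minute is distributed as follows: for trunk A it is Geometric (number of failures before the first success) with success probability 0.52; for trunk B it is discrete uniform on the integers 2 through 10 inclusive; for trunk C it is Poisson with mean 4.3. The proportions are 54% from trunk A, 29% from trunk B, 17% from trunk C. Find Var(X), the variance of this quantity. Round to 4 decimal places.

8.8486

Per component, A: μ=0.923077, E[X²]=2.62722; B: μ=6, E[X²]=42.6667; C: μ=4.3, E[X²]=22.79.
E[X] = 0.54·0.923077 + 0.29·6 + 0.17·4.3 = 2.96946.
E[X²] = 0.54·2.62722 + 0.29·42.6667 + 0.17·22.79 = 17.6663.
Var(X) = E[X²] − (E[X])² = 17.6663 − 8.8177 = 8.84863.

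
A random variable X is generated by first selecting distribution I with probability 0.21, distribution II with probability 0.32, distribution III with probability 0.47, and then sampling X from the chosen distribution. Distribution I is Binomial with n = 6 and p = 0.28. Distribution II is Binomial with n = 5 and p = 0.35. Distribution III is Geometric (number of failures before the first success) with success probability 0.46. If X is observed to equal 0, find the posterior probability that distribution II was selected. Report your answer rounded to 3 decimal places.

0.131

Likelihoods P(X=0 | ·): I: 0.139314; II: 0.116029; III: 0.46.
Posterior ∝ prior × likelihood. Numerator for II: 0.32·0.116029 = 0.0371293.
Normalizing constant: 0.21·0.139314 + 0.32·0.116029 + 0.47·0.46 = 0.282585.
P(II | observation) = 0.0371293 / 0.282585 = 0.131391.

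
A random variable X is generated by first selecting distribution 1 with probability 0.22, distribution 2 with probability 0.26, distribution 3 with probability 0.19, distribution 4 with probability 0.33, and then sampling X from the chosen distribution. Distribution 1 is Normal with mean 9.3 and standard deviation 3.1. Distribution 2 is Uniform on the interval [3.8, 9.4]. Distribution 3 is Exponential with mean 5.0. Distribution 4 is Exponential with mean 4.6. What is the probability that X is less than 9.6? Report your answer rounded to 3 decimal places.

Conditional on each component, P(X < 9.6): 1: 0.538547; 2: 1; 3: 0.853393; 4: 0.875936.
By total probability, P(X < 9.6) = 0.22·0.538547 + 0.26·1 + 0.19·0.853393 + 0.33·0.875936 = 0.829684.

0.830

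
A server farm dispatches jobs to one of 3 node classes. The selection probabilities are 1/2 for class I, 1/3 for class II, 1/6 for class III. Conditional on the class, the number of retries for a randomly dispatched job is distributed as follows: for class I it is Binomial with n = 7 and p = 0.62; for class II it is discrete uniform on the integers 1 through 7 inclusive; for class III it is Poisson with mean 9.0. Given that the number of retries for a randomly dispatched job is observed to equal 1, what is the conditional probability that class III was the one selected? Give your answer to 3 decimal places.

0.003

Likelihoods P(X=1 | ·): I: 0.0130675; II: 0.142857; III: 0.00111069.
Posterior ∝ prior × likelihood. Numerator for III: 0.166667·0.00111069 = 0.000185115.
Normalizing constant: 0.5·0.0130675 + 0.333333·0.142857 + 0.166667·0.00111069 = 0.0543379.
P(III | observation) = 0.000185115 / 0.0543379 = 0.00340673.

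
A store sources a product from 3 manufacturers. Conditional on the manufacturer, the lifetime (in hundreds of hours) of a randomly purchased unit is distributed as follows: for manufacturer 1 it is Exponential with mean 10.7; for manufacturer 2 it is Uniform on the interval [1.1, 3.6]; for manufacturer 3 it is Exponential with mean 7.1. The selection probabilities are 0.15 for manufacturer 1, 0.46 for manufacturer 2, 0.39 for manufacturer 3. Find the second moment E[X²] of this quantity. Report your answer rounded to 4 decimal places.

For each component E[X²] = Var + (mean)², giving 1: 228.98; 2: 6.04333; 3: 100.82.
Overall E[X²] = 0.15·228.98 + 0.46·6.04333 + 0.39·100.82 = 76.4467.

76.4467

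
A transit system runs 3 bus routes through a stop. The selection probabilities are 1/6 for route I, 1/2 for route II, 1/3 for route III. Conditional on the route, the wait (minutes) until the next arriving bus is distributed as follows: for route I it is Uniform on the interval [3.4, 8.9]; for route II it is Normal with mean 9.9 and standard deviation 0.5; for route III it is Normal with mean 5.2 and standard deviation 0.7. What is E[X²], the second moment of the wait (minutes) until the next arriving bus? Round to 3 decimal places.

65.031

For each component E[X²] = Var + (mean)², giving I: 40.3433; II: 98.26; III: 27.53.
Overall E[X²] = 0.166667·40.3433 + 0.5·98.26 + 0.333333·27.53 = 65.0306.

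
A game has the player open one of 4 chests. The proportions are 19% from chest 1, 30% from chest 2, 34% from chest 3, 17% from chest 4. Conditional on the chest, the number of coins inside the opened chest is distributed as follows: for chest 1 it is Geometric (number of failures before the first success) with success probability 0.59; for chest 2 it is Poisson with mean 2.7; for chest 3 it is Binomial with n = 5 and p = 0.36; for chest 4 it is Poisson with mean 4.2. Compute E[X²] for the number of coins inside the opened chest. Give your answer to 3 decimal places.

For each component E[X²] = Var + (mean)², giving 1: 1.66073; 2: 9.99; 3: 4.392; 4: 21.84.
Overall E[X²] = 0.19·1.66073 + 0.3·9.99 + 0.34·4.392 + 0.17·21.84 = 8.51862.

8.519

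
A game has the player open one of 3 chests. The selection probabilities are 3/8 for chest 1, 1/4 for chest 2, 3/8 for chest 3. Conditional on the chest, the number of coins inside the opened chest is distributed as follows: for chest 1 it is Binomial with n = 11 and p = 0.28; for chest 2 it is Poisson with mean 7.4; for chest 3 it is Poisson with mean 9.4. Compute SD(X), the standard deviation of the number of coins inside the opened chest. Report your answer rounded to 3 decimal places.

Per component, 1: μ=3.08, E[X²]=11.704; 2: μ=7.4, E[X²]=62.16; 3: μ=9.4, E[X²]=97.76.
E[X] = 0.375·3.08 + 0.25·7.4 + 0.375·9.4 = 6.53.
E[X²] = 0.375·11.704 + 0.25·62.16 + 0.375·97.76 = 56.589.
Var(X) = E[X²] − (E[X])² = 56.589 − 42.6409 = 13.9481.
SD(X) = √13.9481 = 3.73472.

3.735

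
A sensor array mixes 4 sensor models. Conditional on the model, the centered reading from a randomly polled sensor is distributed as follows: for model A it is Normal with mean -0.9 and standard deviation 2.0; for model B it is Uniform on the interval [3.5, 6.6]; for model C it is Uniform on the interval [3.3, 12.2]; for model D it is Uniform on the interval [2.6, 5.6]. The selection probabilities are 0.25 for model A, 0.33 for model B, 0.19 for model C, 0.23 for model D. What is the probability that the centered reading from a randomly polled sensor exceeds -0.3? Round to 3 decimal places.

0.846

Conditional on each model, P(X > -0.3): A: 0.382089; B: 1; C: 1; D: 1.
By total probability, P(X > -0.3) = 0.25·0.382089 + 0.33·1 + 0.19·1 + 0.23·1 = 0.845522.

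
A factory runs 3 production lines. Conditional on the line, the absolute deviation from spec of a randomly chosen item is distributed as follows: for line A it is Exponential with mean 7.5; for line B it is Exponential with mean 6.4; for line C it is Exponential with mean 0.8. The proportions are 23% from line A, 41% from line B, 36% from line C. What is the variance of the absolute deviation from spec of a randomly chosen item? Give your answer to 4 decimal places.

Per component, A: μ=7.5, E[X²]=112.5; B: μ=6.4, E[X²]=81.92; C: μ=0.8, E[X²]=1.28.
E[X] = 0.23·7.5 + 0.41·6.4 + 0.36·0.8 = 4.637.
E[X²] = 0.23·112.5 + 0.41·81.92 + 0.36·1.28 = 59.923.
Var(X) = E[X²] − (E[X])² = 59.923 − 21.5018 = 38.4212.

38.4212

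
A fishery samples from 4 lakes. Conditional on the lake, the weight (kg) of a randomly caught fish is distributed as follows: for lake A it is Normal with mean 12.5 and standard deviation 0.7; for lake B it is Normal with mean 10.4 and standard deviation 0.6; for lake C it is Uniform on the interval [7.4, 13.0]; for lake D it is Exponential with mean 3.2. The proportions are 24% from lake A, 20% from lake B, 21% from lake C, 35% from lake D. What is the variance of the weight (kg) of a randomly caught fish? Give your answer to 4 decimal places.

19.2978

Per component, A: μ=12.5, E[X²]=156.74; B: μ=10.4, E[X²]=108.52; C: μ=10.2, E[X²]=106.653; D: μ=3.2, E[X²]=20.48.
E[X] = 0.24·12.5 + 0.2·10.4 + 0.21·10.2 + 0.35·3.2 = 8.342.
E[X²] = 0.24·156.74 + 0.2·108.52 + 0.21·106.653 + 0.35·20.48 = 88.8868.
Var(X) = E[X²] − (E[X])² = 88.8868 − 69.589 = 19.2978.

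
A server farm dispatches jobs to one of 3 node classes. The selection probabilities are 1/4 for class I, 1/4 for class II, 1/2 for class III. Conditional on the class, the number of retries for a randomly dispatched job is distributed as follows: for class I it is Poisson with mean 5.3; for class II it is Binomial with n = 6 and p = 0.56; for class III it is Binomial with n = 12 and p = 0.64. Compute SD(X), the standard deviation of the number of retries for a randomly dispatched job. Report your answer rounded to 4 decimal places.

Per component, I: μ=5.3, E[X²]=33.39; II: μ=3.36, E[X²]=12.768; III: μ=7.68, E[X²]=61.7472.
E[X] = 0.25·5.3 + 0.25·3.36 + 0.5·7.68 = 6.005.
E[X²] = 0.25·33.39 + 0.25·12.768 + 0.5·61.7472 = 42.4131.
Var(X) = E[X²] − (E[X])² = 42.4131 − 36.06 = 6.35308.
SD(X) = √6.35308 = 2.52053.

2.5205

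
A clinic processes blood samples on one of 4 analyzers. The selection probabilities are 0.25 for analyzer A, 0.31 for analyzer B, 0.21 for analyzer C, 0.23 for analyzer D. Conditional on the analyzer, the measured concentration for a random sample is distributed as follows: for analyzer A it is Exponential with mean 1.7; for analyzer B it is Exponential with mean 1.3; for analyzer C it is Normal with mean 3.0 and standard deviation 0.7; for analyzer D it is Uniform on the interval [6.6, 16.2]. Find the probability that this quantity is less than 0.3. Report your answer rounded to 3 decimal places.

0.104

Conditional on each analyzer, P(X < 0.3): A: 0.161777; B: 0.206077; C: 5.73601e-05; D: 0.
By total probability, P(X < 0.3) = 0.25·0.161777 + 0.31·0.206077 + 0.21·5.73601e-05 + 0.23·0 = 0.10434.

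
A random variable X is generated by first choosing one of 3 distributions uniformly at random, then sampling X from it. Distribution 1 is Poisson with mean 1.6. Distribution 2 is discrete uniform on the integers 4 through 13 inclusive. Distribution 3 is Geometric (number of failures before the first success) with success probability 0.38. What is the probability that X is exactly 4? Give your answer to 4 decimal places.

0.0704

Conditional on each component, P(X = 4): 1: 0.0551312; 2: 0.1; 3: 0.0561501.
By total probability, P(X = 4) = 0.333333·0.0551312 + 0.333333·0.1 + 0.333333·0.0561501 = 0.0704271.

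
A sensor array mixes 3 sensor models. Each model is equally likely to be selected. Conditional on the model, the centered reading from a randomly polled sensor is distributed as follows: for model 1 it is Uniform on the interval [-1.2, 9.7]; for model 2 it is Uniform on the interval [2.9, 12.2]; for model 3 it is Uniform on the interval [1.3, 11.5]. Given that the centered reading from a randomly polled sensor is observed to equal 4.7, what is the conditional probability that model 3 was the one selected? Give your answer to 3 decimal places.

0.330

Likelihoods f(4.7 | ·): 1: 0.0917431; 2: 0.107527; 3: 0.0980392.
Posterior ∝ prior × likelihood. Numerator for 3: 0.333333·0.0980392 = 0.0326797.
Normalizing constant: 0.333333·0.0917431 + 0.333333·0.107527 + 0.333333·0.0980392 = 0.0991031.
P(3 | observation) = 0.0326797 / 0.0991031 = 0.329755.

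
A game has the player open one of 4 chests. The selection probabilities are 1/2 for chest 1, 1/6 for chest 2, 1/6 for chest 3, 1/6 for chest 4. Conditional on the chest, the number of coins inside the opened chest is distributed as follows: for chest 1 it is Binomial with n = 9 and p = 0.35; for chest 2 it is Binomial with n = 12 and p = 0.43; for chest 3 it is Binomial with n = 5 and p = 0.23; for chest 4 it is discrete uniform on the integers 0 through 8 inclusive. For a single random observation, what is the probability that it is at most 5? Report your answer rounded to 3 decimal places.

0.848

Conditional on each chest, P(X ≤ 5): 1: 0.946412; 2: 0.583284; 3: 1; 4: 0.666667.
By total probability, P(X ≤ 5) = 0.5·0.946412 + 0.166667·0.583284 + 0.166667·1 + 0.166667·0.666667 = 0.848198.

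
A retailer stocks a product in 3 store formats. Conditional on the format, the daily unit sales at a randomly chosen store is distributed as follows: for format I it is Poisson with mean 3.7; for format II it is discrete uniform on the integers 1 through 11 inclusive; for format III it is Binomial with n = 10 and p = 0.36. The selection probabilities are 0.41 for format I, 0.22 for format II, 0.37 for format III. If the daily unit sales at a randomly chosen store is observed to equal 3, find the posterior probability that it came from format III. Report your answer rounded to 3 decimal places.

0.463

Likelihoods P(X=3 | ·): I: 0.20872; II: 0.0909091; III: 0.246234.
Posterior ∝ prior × likelihood. Numerator for III: 0.37·0.246234 = 0.0911067.
Normalizing constant: 0.41·0.20872 + 0.22·0.0909091 + 0.37·0.246234 = 0.196682.
P(III | observation) = 0.0911067 / 0.196682 = 0.463218.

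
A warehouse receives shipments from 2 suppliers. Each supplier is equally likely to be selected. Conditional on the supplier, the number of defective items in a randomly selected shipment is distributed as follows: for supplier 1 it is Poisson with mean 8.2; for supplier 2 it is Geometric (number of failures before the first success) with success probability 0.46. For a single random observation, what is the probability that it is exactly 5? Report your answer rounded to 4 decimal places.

0.0530

Conditional on each supplier, P(X = 5): 1: 0.0848542; 2: 0.0211216.
By total probability, P(X = 5) = 0.5·0.0848542 + 0.5·0.0211216 = 0.0529879.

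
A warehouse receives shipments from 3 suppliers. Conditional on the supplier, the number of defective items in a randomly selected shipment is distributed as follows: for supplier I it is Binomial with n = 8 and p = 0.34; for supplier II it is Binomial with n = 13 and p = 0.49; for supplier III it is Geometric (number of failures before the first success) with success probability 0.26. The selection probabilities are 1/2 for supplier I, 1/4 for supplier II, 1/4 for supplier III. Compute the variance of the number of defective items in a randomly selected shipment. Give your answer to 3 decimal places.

6.890

Per component, I: μ=2.72, E[X²]=9.1936; II: μ=6.37, E[X²]=43.8256; III: μ=2.84615, E[X²]=19.0473.
E[X] = 0.5·2.72 + 0.25·6.37 + 0.25·2.84615 = 3.66404.
E[X²] = 0.5·9.1936 + 0.25·43.8256 + 0.25·19.0473 = 20.315.
Var(X) = E[X²] − (E[X])² = 20.315 − 13.4252 = 6.88986.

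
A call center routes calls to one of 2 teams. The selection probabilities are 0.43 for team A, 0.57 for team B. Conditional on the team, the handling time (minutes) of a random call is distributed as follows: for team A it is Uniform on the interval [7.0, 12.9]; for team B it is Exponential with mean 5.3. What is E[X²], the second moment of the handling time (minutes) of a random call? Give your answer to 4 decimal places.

For each component E[X²] = Var + (mean)², giving A: 101.903; B: 56.18.
Overall E[X²] = 0.43·101.903 + 0.57·56.18 = 75.841.

75.8410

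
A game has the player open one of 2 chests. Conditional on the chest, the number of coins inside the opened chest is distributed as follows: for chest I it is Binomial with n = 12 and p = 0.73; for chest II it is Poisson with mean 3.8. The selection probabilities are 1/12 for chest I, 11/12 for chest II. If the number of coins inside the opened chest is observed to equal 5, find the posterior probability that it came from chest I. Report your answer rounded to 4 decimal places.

Likelihoods P(X=5 | ·): I: 0.0171746; II: 0.147713.
Posterior ∝ prior × likelihood. Numerator for I: 0.0833333·0.0171746 = 0.00143121.
Normalizing constant: 0.0833333·0.0171746 + 0.916667·0.147713 = 0.136834.
P(I | observation) = 0.00143121 / 0.136834 = 0.0104595.

0.0105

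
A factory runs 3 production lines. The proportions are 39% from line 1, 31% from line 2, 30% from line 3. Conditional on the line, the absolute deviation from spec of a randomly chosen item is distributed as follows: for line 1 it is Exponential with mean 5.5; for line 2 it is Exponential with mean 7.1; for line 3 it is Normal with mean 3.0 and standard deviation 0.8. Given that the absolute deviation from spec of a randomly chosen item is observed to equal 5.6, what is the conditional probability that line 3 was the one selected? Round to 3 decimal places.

Likelihoods f(5.6 | ·): 1: 0.065682; 2: 0.0640029; 3: 0.00253631.
Posterior ∝ prior × likelihood. Numerator for 3: 0.3·0.00253631 = 0.000760893.
Normalizing constant: 0.39·0.065682 + 0.31·0.0640029 + 0.3·0.00253631 = 0.0462178.
P(3 | observation) = 0.000760893 / 0.0462178 = 0.0164632.

0.016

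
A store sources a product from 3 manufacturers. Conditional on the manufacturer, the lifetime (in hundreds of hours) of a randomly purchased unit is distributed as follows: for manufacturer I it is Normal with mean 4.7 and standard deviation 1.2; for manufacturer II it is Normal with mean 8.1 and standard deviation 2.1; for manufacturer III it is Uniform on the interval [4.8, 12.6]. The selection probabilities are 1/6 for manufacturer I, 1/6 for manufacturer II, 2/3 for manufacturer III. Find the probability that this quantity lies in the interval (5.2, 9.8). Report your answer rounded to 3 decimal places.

Conditional on each manufacturer, P(5.2 < X < 9.8): I: 0.33845; II: 0.707246; III: 0.589744.
By total probability, P(5.2 < X < 9.8) = 0.166667·0.33845 + 0.166667·0.707246 + 0.666667·0.589744 = 0.567445.

0.567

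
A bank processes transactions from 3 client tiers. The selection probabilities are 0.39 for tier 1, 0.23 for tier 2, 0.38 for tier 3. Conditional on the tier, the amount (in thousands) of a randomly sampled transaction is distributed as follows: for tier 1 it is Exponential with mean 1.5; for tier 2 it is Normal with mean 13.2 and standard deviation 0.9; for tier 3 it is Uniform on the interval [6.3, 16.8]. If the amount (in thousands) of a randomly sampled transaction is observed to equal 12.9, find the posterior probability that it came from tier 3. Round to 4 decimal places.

0.2728

Likelihoods f(12.9 | ·): 1: 0.000122737; 2: 0.419315; 3: 0.0952381.
Posterior ∝ prior × likelihood. Numerator for 3: 0.38·0.0952381 = 0.0361905.
Normalizing constant: 0.39·0.000122737 + 0.23·0.419315 + 0.38·0.0952381 = 0.132681.
P(3 | observation) = 0.0361905 / 0.132681 = 0.272764.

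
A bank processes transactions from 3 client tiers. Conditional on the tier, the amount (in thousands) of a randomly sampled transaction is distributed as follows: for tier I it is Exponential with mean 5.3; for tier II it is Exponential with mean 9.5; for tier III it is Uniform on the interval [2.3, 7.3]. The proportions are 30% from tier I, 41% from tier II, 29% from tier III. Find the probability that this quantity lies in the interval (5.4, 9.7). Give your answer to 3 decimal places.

Conditional on each tier, P(5.4 < X < 9.7): I: 0.20062; II: 0.206204; III: 0.38.
By total probability, P(5.4 < X < 9.7) = 0.3·0.20062 + 0.41·0.206204 + 0.29·0.38 = 0.254929.

0.255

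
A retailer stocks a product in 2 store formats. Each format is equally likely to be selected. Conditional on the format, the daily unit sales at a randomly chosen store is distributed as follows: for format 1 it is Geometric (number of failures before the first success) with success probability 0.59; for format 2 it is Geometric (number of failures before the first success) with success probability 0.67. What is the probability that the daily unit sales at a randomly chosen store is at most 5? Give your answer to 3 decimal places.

0.997

Conditional on each format, P(X ≤ 5): 1: 0.99525; 2: 0.998709.
By total probability, P(X ≤ 5) = 0.5·0.99525 + 0.5·0.998709 = 0.996979.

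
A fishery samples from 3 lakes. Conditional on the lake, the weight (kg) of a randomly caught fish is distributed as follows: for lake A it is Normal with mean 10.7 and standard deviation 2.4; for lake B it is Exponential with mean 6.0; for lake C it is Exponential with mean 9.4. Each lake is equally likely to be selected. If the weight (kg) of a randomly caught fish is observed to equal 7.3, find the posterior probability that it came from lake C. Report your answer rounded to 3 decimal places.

Likelihoods f(7.3 | ·): A: 0.0609391; B: 0.0493693; C: 0.0489329.
Posterior ∝ prior × likelihood. Numerator for C: 0.333333·0.0489329 = 0.016311.
Normalizing constant: 0.333333·0.0609391 + 0.333333·0.0493693 + 0.333333·0.0489329 = 0.0530805.
P(C | observation) = 0.016311 / 0.0530805 = 0.307288.

0.307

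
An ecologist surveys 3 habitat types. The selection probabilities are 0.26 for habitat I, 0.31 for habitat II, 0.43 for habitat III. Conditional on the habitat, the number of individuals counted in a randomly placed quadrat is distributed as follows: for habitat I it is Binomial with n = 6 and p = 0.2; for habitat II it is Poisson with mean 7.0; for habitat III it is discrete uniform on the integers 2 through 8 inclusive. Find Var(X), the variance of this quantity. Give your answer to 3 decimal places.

8.999

Per component, I: μ=1.2, E[X²]=2.4; II: μ=7, E[X²]=56; III: μ=5, E[X²]=29.
E[X] = 0.26·1.2 + 0.31·7 + 0.43·5 = 4.632.
E[X²] = 0.26·2.4 + 0.31·56 + 0.43·29 = 30.454.
Var(X) = E[X²] − (E[X])² = 30.454 − 21.4554 = 8.99858.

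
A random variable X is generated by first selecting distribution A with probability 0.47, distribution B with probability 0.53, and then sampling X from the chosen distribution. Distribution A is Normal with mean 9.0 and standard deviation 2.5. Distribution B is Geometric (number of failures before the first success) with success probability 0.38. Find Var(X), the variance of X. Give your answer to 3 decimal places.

18.738

Per component, A: μ=9, E[X²]=87.25; B: μ=1.63158, E[X²]=6.95568.
E[X] = 0.47·9 + 0.53·1.63158 = 5.09474.
E[X²] = 0.47·87.25 + 0.53·6.95568 = 44.694.
Var(X) = E[X²] − (E[X])² = 44.694 − 25.9563 = 18.7377.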